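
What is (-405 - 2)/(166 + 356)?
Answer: -407/522 ≈ -0.77969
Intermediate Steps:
(-405 - 2)/(166 + 356) = -407/522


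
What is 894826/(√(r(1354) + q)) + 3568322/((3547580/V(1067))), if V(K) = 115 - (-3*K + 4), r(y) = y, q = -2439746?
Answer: 2954570616/886895 - 447413*I*√5038/55418 ≈ 3331.4 - 573.04*I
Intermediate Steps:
V(K) = 111 + 3*K (V(K) = 115 - (4 - 3*K) = 115 + (-4 + 3*K) = 111 + 3*K)
894826/(√(r(1354) + q)) + 3568322/((3547580/V(1067))) = 894826/(√(1354 - 2439746)) + 3568322/((3547580/(111 + 3*1067))) = 894826/(√(-2438392)) + 3568322/((3547580/(111 + 3201))) = 894826/((22*I*√5038)) + 3568322/((3547580/3312)) = 894826*(-I*√5038/110836) + 3568322/((3547580*(1/3312))) = -447413*I*√5038/55418 + 3568322/(886895/828) = -447413*I*√5038/55418 + 3568322*(828/886895) = -447413*I*√5038/55418 + 2954570616/886895 = 2954570616/886895 - 447413*I*√5038/55418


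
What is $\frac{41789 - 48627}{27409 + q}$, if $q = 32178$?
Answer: $- \frac{6838}{59587} \approx -0.11476$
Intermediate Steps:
$\frac{41789 - 48627}{27409 + q} = \frac{41789 - 48627}{27409 + 32178} = - \frac{6838}{59587}$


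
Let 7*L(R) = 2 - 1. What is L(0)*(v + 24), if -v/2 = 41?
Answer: -58/7 ≈ -8.2857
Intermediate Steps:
L(R) = 1/7 (L(R) = (2 - 1)/7 = (1/7)*1 = 1/7)
v = -82 (v = -2*41 = -82)
L(0)*(v + 24) = (-82 + 24)/7 = (1/7)*(-58) = -58/7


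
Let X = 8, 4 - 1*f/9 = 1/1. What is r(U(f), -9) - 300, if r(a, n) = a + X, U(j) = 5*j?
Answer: -157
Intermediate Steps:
f = 27 (f = 36 - 9/1 = 36 - 9*1 = 36 - 9 = 27)
r(a, n) = 8 + a (r(a, n) = a + 8 = 8 + a)
r(U(f), -9) - 300 = (8 + 5*27) - 300 = (8 + 135) - 300 = 143 - 300 = -157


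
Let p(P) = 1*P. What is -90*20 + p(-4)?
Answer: -1804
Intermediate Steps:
p(P) = P
-90*20 + p(-4) = -90*20 - 4 = -1800 - 4 = -1804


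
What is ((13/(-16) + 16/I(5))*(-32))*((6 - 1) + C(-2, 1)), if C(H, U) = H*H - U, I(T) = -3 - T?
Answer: 720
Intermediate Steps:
C(H, U) = H**2 - U
((13/(-16) + 16/I(5))*(-32))*((6 - 1) + C(-2, 1)) = ((13/(-16) + 16/(-3 - 1*5))*(-32))*((6 - 1) + ((-2)**2 - 1*1)) = ((13*(-1/16) + 16/(-3 - 5))*(-32))*(5 + (4 - 1)) = ((-13/16 + 16/(-8))*(-32))*(5 + 3) = ((-13/16 + 16*(-1/8))*(-32))*8 = ((-13/16 - 2)*(-32))*8 = -45/16*(-32)*8 = 90*8 = 720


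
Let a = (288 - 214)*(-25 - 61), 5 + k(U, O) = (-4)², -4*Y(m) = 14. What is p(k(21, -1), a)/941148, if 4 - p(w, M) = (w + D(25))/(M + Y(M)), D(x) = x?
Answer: 109/25610085 ≈ 4.2561e-6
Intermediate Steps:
Y(m) = -7/2 (Y(m) = -¼*14 = -7/2)
k(U, O) = 11 (k(U, O) = -5 + (-4)² = -5 + 16 = 11)
a = -6364 (a = 74*(-86) = -6364)
p(w, M) = 4 - (25 + w)/(-7/2 + M) (p(w, M) = 4 - (w + 25)/(M - 7/2) = 4 - (25 + w)/(-7/2 + M))
p(k(21, -1), a)/941148 = (2*(-39 - 1*11 + 4*(-6364))/(-7 + 2*(-6364)))/941148 = (2*(-39 - 11 - 25456)/(-7 - 12728))*(1/941148) = (2*(-25506)/(-12735))*(1/941148) = (2*(-1/12735)*(-25506))*(1/941148) = (5668/1415)*(1/941148) = 109/25610085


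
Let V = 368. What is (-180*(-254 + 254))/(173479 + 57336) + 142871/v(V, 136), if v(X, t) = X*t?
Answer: 142871/50048 ≈ 2.8547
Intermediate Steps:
(-180*(-254 + 254))/(173479 + 57336) + 142871/v(V, 136) = (-180*(-254 + 254))/(173479 + 57336) + 142871/((368*136)) = -180*0/230815 + 142871/50048 = 0*(1/230815) + 142871*(1/50048) = 0 + 142871/50048 = 142871/50048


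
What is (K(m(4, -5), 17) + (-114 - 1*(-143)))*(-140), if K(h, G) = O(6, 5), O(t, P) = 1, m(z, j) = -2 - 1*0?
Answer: -4200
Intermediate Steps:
m(z, j) = -2 (m(z, j) = -2 + 0 = -2)
K(h, G) = 1
(K(m(4, -5), 17) + (-114 - 1*(-143)))*(-140) = (1 + (-114 - 1*(-143)))*(-140) = (1 + (-114 + 143))*(-140) = (1 + 29)*(-140) = 30*(-140) = -4200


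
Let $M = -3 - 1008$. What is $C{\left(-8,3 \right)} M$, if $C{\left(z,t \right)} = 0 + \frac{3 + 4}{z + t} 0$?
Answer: $0$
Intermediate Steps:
$M = -1011$ ($M = -3 - 1008 = -1011$)
$C{\left(z,t \right)} = 0$ ($C{\left(z,t \right)} = 0 + \frac{7}{t + z} 0 = 0 + 0 = 0$)
$C{\left(-8,3 \right)} M = 0 \left(-1011\right) = 0$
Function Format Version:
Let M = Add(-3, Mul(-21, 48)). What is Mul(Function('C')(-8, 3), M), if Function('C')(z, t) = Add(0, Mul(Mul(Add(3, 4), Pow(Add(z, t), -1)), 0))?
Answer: 0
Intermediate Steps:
M = -1011 (M = Add(-3, -1008) = -1011)
Function('C')(z, t) = 0 (Function('C')(z, t) = Add(0, Mul(Mul(7, Pow(Add(t, z), -1)), 0)) = Add(0, 0) = 0)
Mul(Function('C')(-8, 3), M) = Mul(0, -1011) = 0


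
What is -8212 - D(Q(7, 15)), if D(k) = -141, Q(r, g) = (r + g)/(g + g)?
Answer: -8071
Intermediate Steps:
Q(r, g) = (g + r)/(2*g) (Q(r, g) = (g + r)/((2*g)) = (g + r)*(1/(2*g)) = (g + r)/(2*g))
-8212 - D(Q(7, 15)) = -8212 - 1*(-141) = -8212 + 141 = -8071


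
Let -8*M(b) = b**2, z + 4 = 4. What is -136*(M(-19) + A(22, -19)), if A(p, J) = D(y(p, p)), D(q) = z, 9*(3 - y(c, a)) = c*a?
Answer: 6137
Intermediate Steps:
y(c, a) = 3 - a*c/9 (y(c, a) = 3 - c*a/9 = 3 - a*c/9)
z = 0 (z = -4 + 4 = 0)
D(q) = 0
A(p, J) = 0
M(b) = -b**2/8
-136*(M(-19) + A(22, -19)) = -136*(-1/8*(-19)**2 + 0) = -136*(-1/8*361 + 0) = -136*(-361/8 + 0) = -136*(-361/8) = 6137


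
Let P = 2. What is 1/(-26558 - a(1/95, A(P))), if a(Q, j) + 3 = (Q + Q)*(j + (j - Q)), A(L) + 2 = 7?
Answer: -9025/239660773 ≈ -3.7657e-5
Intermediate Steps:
A(L) = 5 (A(L) = -2 + 7 = 5)
a(Q, j) = -3 + 2*Q*(-Q + 2*j) (a(Q, j) = -3 + (Q + Q)*(j + (j - Q)) = -3 + (2*Q)*(-Q + 2*j) = -3 + 2*Q*(-Q + 2*j))
1/(-26558 - a(1/95, A(P))) = 1/(-26558 - (-3 - 2*(1/95)² + 4*5/95)) = 1/(-26558 - (-3 - 2*(1/95)² + 4*(1/95)*5)) = 1/(-26558 - (-3 - 2*1/9025 + 4/19)) = 1/(-26558 - (-3 - 2/9025 + 4/19)) = 1/(-26558 - 1*(-25177/9025)) = 1/(-26558 + 25177/9025) = 1/(-239660773/9025) = -9025/239660773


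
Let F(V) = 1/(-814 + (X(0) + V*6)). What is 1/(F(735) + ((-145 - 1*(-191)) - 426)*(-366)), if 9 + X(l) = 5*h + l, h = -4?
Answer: 3567/496098361 ≈ 7.1901e-6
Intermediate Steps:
X(l) = -29 + l (X(l) = -9 + (5*(-4) + l) = -9 + (-20 + l) = -29 + l)
F(V) = 1/(-843 + 6*V) (F(V) = 1/(-814 + ((-29 + 0) + V*6)) = 1/(-814 + (-29 + 6*V)) = 1/(-843 + 6*V))
1/(F(735) + ((-145 - 1*(-191)) - 426)*(-366)) = 1/(1/(3*(-281 + 2*735)) + ((-145 - 1*(-191)) - 426)*(-366)) = 1/(1/(3*(-281 + 1470)) + ((-145 + 191) - 426)*(-366)) = 1/((1/3)/1189 + (46 - 426)*(-366)) = 1/((1/3)*(1/1189) - 380*(-366)) = 1/(1/3567 + 139080) = 1/(496098361/3567) = 3567/496098361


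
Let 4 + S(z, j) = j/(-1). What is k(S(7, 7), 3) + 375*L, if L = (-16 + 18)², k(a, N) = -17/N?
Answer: 4483/3 ≈ 1494.3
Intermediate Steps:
S(z, j) = -4 - j (S(z, j) = -4 + j/(-1) = -4 + j*(-1) = -4 - j)
L = 4 (L = 2² = 4)
k(S(7, 7), 3) + 375*L = -17/3 + 375*4 = -17*⅓ + 1500 = -17/3 + 1500 = 4483/3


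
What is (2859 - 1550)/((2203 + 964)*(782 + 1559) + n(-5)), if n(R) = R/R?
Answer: 1309/7413948 ≈ 0.00017656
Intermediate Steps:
n(R) = 1
(2859 - 1550)/((2203 + 964)*(782 + 1559) + n(-5)) = (2859 - 1550)/((2203 + 964)*(782 + 1559) + 1) = 1309/(3167*2341 + 1) = 1309/(7413947 + 1) = 1309/7413948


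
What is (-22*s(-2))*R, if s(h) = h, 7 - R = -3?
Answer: 440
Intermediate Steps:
R = 10 (R = 7 - 1*(-3) = 7 + 3 = 10)
(-22*s(-2))*R = -22*(-2)*10 = 44*10 = 440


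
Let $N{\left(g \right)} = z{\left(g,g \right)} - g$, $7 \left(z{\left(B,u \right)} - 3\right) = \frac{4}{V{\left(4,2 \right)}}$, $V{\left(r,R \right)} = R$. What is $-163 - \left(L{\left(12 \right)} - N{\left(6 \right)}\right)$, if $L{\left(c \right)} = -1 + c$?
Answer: $- \frac{1237}{7} \approx -176.71$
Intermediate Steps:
$z{\left(B,u \right)} = \frac{23}{7}$ ($z{\left(B,u \right)} = 3 + \frac{4 \cdot \frac{1}{2}}{7} = 3 + \frac{1}{7} \cdot 2 = 3 + \frac{2}{7} = \frac{23}{7}$)
$N{\left(g \right)} = \frac{23}{7} - g$
$-163 - \left(L{\left(12 \right)} - N{\left(6 \right)}\right) = -163 - \left(\left(-1 + 12\right) - \left(\frac{23}{7} - 6\right)\right) = -163 - \left(11 - \left(\frac{23}{7} - 6\right)\right) = -163 - \left(11 - - \frac{19}{7}\right) = -163 - \left(11 + \frac{19}{7}\right) = -163 - \frac{96}{7} = - \frac{1237}{7}$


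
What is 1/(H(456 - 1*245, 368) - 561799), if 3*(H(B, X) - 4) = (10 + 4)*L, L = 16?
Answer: -3/1685161 ≈ -1.7802e-6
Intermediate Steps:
H(B, X) = 236/3 (H(B, X) = 4 + ((10 + 4)*16)/3 = 4 + (14*16)/3 = 4 + (⅓)*224 = 4 + 224/3 = 236/3)
1/(H(456 - 1*245, 368) - 561799) = 1/(236/3 - 561799) = 1/(-1685161/3) = -3/1685161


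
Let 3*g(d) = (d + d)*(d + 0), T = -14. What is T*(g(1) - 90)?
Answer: 3752/3 ≈ 1250.7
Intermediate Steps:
g(d) = 2*d²/3 (g(d) = ((d + d)*(d + 0))/3 = ((2*d)*d)/3 = (2*d²)/3 = 2*d²/3)
T*(g(1) - 90) = -14*((⅔)*1² - 90) = -14*((⅔)*1 - 90) = -14*(⅔ - 90) = -14*(-268/3) = 3752/3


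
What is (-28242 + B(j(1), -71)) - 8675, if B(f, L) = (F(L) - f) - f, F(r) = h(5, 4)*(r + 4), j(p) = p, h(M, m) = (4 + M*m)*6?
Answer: -46567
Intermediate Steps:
h(M, m) = 24 + 6*M*m
F(r) = 576 + 144*r (F(r) = (24 + 6*5*4)*(r + 4) = (24 + 120)*(4 + r) = 144*(4 + r) = 576 + 144*r)
B(f, L) = 576 - 2*f + 144*L (B(f, L) = ((576 + 144*L) - f) - f = (576 - f + 144*L) - f = 576 - 2*f + 144*L)
(-28242 + B(j(1), -71)) - 8675 = (-28242 + (576 - 2*1 + 144*(-71))) - 8675 = (-28242 + (576 - 2 - 10224)) - 8675 = (-28242 - 9650) - 8675 = -37892 - 8675 = -46567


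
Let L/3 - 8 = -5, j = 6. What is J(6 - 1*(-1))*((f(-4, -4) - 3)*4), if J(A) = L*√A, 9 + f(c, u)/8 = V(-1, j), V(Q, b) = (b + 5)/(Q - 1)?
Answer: -4284*√7 ≈ -11334.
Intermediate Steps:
L = 9 (L = 24 + 3*(-5) = 24 - 15 = 9)
V(Q, b) = (5 + b)/(-1 + Q)
f(c, u) = -116 (f(c, u) = -72 + 8*((5 + 6)/(-1 - 1)) = -72 + 8*(11/(-2)) = -72 + 8*(-½*11) = -72 + 8*(-11/2) = -72 - 44 = -116)
J(A) = 9*√A
J(6 - 1*(-1))*((f(-4, -4) - 3)*4) = (9*√(6 - 1*(-1)))*((-116 - 3)*4) = (9*√(6 + 1))*(-119*4) = (9*√7)*(-476) = -4284*√7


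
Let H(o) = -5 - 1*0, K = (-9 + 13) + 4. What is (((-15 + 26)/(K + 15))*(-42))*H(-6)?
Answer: 2310/23 ≈ 100.43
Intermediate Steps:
K = 8 (K = 4 + 4 = 8)
H(o) = -5 (H(o) = -5 + 0 = -5)
(((-15 + 26)/(K + 15))*(-42))*H(-6) = (((-15 + 26)/(8 + 15))*(-42))*(-5) = ((11/23)*(-42))*(-5) = -462/23*(-5) = 2310/23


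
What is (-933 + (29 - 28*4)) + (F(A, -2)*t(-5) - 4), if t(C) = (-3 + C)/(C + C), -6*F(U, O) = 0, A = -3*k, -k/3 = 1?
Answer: -1020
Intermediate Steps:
k = -3 (k = -3*1 = -3)
A = 9 (A = -3*(-3) = 9)
F(U, O) = 0 (F(U, O) = -⅙*0 = 0)
t(C) = (-3 + C)/(2*C) (t(C) = (-3 + C)/((2*C)) = (-3 + C)*(1/(2*C)) = (-3 + C)/(2*C))
(-933 + (29 - 28*4)) + (F(A, -2)*t(-5) - 4) = (-933 + (29 - 28*4)) + (0*((½)*(-3 - 5)/(-5)) - 4) = (-933 + (29 - 112)) + (0*((½)*(-⅕)*(-8)) - 4) = (-933 - 83) + (0*(⅘) - 4) = -1016 + (0 - 4) = -1016 - 4 = -1020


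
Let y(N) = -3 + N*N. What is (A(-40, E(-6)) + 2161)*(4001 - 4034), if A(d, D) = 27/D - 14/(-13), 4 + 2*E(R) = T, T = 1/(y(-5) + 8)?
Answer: -109681209/1547 ≈ -70899.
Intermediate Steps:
y(N) = -3 + N**2
T = 1/30 (T = 1/((-3 + (-5)**2) + 8) = 1/((-3 + 25) + 8) = 1/(22 + 8) = 1/30 ≈ 0.033333)
E(R) = -119/60 (E(R) = -2 + (1/2)*(1/30) = -2 + 1/60 = -119/60)
A(d, D) = 14/13 + 27/D (A(d, D) = 27/D - 14*(-1/13) = 27/D + 14/13 = 14/13 + 27/D)
(A(-40, E(-6)) + 2161)*(4001 - 4034) = ((14/13 + 27/(-119/60)) + 2161)*(4001 - 4034) = ((14/13 + 27*(-60/119)) + 2161)*(-33) = ((14/13 - 1620/119) + 2161)*(-33) = (-19394/1547 + 2161)*(-33) = (3323673/1547)*(-33) = -109681209/1547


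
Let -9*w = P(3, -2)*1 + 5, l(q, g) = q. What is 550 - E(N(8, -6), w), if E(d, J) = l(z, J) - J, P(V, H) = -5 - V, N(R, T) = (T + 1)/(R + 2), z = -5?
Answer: 1666/3 ≈ 555.33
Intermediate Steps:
N(R, T) = (1 + T)/(2 + R)
w = ⅓ (w = -((-5 - 1*3)*1 + 5)/9 = -((-5 - 3)*1 + 5)/9 = -(-8*1 + 5)/9 = -(-8 + 5)/9 = -⅑*(-3) = ⅓ ≈ 0.33333)
E(d, J) = -5 - J
550 - E(N(8, -6), w) = 550 - (-5 - 1*⅓) = 550 - (-5 - ⅓) = 550 - 1*(-16/3) = 550 + 16/3 = 1666/3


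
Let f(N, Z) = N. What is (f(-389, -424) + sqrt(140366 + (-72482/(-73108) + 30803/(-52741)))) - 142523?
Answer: -142912 + sqrt(10647156544213964944598)/275413502 ≈ -1.4254e+5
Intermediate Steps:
(f(-389, -424) + sqrt(140366 + (-72482/(-73108) + 30803/(-52741)))) - 142523 = (-389 + sqrt(140366 + (-72482/(-73108) + 30803/(-52741)))) - 142523 = (-389 + sqrt(140366 + (-72482*(-1/73108) + 30803*(-1/52741)))) - 142523 = (-389 + sqrt(140366 + (36241/36554 - 30803/52741))) - 142523 = (-389 + sqrt(140366 + 785413719/1927894514)) - 142523 = (-389 + sqrt(270611626765843/1927894514)) - 142523 = (-389 + sqrt(10647156544213964944598)/275413502) - 142523 = -142912 + sqrt(10647156544213964944598)/275413502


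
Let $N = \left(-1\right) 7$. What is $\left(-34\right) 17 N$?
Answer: $4046$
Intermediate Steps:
$N = -7$
$\left(-34\right) 17 N = \left(-34\right) 17 \left(-7\right) = \left(-578\right) \left(-7\right) = 4046$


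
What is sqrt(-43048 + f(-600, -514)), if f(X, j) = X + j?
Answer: I*sqrt(44162) ≈ 210.15*I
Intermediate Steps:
sqrt(-43048 + f(-600, -514)) = sqrt(-43048 + (-600 - 514)) = sqrt(-43048 - 1114) = sqrt(-44162) = I*sqrt(44162)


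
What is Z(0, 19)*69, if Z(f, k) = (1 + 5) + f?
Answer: 414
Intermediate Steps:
Z(f, k) = 6 + f
Z(0, 19)*69 = (6 + 0)*69 = 6*69 = 414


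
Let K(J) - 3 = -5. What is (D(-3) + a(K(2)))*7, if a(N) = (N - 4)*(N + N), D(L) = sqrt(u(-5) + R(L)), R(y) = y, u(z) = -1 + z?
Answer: 168 + 21*I ≈ 168.0 + 21.0*I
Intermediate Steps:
K(J) = -2 (K(J) = 3 - 5 = -2)
D(L) = sqrt(-6 + L) (D(L) = sqrt((-1 - 5) + L) = sqrt(-6 + L))
a(N) = 2*N*(-4 + N) (a(N) = (-4 + N)*(2*N) = 2*N*(-4 + N))
(D(-3) + a(K(2)))*7 = (sqrt(-6 - 3) + 2*(-2)*(-4 - 2))*7 = (sqrt(-9) + 2*(-2)*(-6))*7 = (3*I + 24)*7 = (24 + 3*I)*7 = 168 + 21*I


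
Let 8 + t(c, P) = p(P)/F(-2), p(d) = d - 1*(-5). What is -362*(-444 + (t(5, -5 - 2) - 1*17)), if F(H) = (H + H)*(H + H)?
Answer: 679293/4 ≈ 1.6982e+5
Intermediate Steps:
p(d) = 5 + d (p(d) = d + 5 = 5 + d)
F(H) = 4*H² (F(H) = (2*H)*(2*H) = 4*H²)
t(c, P) = -123/16 + P/16 (t(c, P) = -8 + (5 + P)/((4*(-2)²)) = -8 + (5 + P)/((4*4)) = -8 + (5 + P)/16 = -8 + (5 + P)*(1/16) = -8 + (5/16 + P/16) = -123/16 + P/16)
-362*(-444 + (t(5, -5 - 2) - 1*17)) = -362*(-444 + ((-123/16 + (-5 - 2)/16) - 1*17)) = -362*(-444 + ((-123/16 + (1/16)*(-7)) - 17)) = -362*(-444 + ((-123/16 - 7/16) - 17)) = -362*(-444 + (-65/8 - 17)) = -362*(-444 - 201/8) = -362*(-3753/8) = 679293/4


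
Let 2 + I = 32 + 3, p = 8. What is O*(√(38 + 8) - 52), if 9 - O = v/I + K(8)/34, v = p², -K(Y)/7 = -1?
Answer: -199966/561 + 7691*√46/1122 ≈ -309.95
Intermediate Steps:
K(Y) = 7 (K(Y) = -7*(-1) = 7)
v = 64 (v = 8² = 64)
I = 33 (I = -2 + (32 + 3) = -2 + 35 = 33)
O = 7691/1122 (O = 9 - (64/33 + 7/34) = 9 - 1*2407/1122 = 9 - 2407/1122 = 7691/1122 ≈ 6.8547)
O*(√(38 + 8) - 52) = 7691*(√(38 + 8) - 52)/1122 = 7691*(√46 - 52)/1122 = 7691*(-52 + √46)/1122 = -199966/561 + 7691*√46/1122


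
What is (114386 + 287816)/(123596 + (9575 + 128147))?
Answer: 201101/130659 ≈ 1.5391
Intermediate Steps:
(114386 + 287816)/(123596 + (9575 + 128147)) = 402202/(123596 + 137722) = 402202/261318 = 402202*(1/261318) = 201101/130659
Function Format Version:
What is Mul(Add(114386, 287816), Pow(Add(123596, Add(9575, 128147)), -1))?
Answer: Rational(201101, 130659) ≈ 1.5391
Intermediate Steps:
Mul(Add(114386, 287816), Pow(Add(123596, Add(9575, 128147)), -1)) = Mul(402202, Pow(Add(123596, 137722), -1)) = Mul(402202, Pow(261318, -1)) = Mul(402202, Rational(1, 261318)) = Rational(201101, 130659)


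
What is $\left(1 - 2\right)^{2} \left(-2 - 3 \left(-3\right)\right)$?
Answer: $7$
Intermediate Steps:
$\left(1 - 2\right)^{2} \left(-2 - 3 \left(-3\right)\right) = \left(-1\right)^{2} \left(-2 - -9\right) = 1 \left(-2 + 9\right) = 1 \cdot 7 = 7$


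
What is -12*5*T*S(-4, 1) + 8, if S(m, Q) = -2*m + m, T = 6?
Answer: -1432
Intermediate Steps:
S(m, Q) = -m
-12*5*T*S(-4, 1) + 8 = -12*5*6*(-1*(-4)) + 8 = -360*4 + 8 = -12*120 + 8 = -1440 + 8 = -1432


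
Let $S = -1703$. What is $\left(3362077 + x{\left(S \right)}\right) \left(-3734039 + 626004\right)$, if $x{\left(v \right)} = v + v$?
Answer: $-10438867021485$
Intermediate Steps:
$x{\left(v \right)} = 2 v$
$\left(3362077 + x{\left(S \right)}\right) \left(-3734039 + 626004\right) = \left(3362077 + 2 \left(-1703\right)\right) \left(-3734039 + 626004\right) = \left(3362077 - 3406\right) \left(-3108035\right) = 3358671 \left(-3108035\right) = -10438867021485$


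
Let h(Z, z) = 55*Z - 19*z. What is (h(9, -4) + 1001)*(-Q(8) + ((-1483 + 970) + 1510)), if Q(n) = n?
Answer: 1554708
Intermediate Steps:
h(Z, z) = -19*z + 55*Z
(h(9, -4) + 1001)*(-Q(8) + ((-1483 + 970) + 1510)) = ((-19*(-4) + 55*9) + 1001)*(-1*8 + ((-1483 + 970) + 1510)) = ((76 + 495) + 1001)*(-8 + (-513 + 1510)) = (571 + 1001)*(-8 + 997) = 1572*989 = 1554708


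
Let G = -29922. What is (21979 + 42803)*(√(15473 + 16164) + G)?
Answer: -1938407004 + 64782*√31637 ≈ -1.9269e+9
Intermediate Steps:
(21979 + 42803)*(√(15473 + 16164) + G) = (21979 + 42803)*(√(15473 + 16164) - 29922) = 64782*(√31637 - 29922) = 64782*(-29922 + √31637) = -1938407004 + 64782*√31637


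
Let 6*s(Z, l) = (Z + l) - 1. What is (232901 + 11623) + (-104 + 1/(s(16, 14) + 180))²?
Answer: 314036430544/1229881 ≈ 2.5534e+5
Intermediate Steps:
s(Z, l) = -⅙ + Z/6 + l/6 (s(Z, l) = ((Z + l) - 1)/6 = (-1 + Z + l)/6 = -⅙ + Z/6 + l/6)
(232901 + 11623) + (-104 + 1/(s(16, 14) + 180))² = (232901 + 11623) + (-104 + 1/((-⅙ + (⅙)*16 + (⅙)*14) + 180))² = 244524 + (-104 + 1/((-⅙ + 8/3 + 7/3) + 180))² = 244524 + (-104 + 1/(29/6 + 180))² = 244524 + (-104 + 1/(1109/6))² = 244524 + (-104 + 6/1109)² = 244524 + (-115330/1109)² = 244524 + 13301008900/1229881 = 314036430544/1229881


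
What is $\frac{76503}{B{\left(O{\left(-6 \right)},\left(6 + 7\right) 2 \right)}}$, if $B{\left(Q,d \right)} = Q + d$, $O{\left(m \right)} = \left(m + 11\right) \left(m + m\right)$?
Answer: $- \frac{76503}{34} \approx -2250.1$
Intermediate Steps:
$O{\left(m \right)} = 2 m \left(11 + m\right)$ ($O{\left(m \right)} = \left(11 + m\right) 2 m = 2 m \left(11 + m\right)$)
$\frac{76503}{B{\left(O{\left(-6 \right)},\left(6 + 7\right) 2 \right)}} = \frac{76503}{2 \left(-6\right) \left(11 - 6\right) + \left(6 + 7\right) 2} = \frac{76503}{2 \left(-6\right) 5 + 13 \cdot 2} = \frac{76503}{-60 + 26} = \frac{76503}{-34} = 76503 \left(- \frac{1}{34}\right) = - \frac{76503}{34}$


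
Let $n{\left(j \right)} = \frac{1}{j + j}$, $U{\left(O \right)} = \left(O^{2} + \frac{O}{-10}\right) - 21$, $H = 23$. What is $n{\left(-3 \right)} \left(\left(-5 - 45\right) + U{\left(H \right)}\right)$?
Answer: $- \frac{1519}{20} \approx -75.95$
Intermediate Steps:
$U{\left(O \right)} = -21 + O^{2} - \frac{O}{10}$ ($U{\left(O \right)} = \left(O^{2} - \frac{O}{10}\right) - 21 = -21 + O^{2} - \frac{O}{10}$)
$n{\left(j \right)} = \frac{1}{2 j}$
$n{\left(-3 \right)} \left(\left(-5 - 45\right) + U{\left(H \right)}\right) = \frac{1}{2 \left(-3\right)} \left(\left(-5 - 45\right) - \left(\frac{233}{10} - 529\right)\right) = \frac{1}{2} \left(- \frac{1}{3}\right) \left(\left(-5 - 45\right) - - \frac{5057}{10}\right) = - \frac{-50 + \frac{5057}{10}}{6} = \left(- \frac{1}{6}\right) \frac{4557}{10} = - \frac{1519}{20}$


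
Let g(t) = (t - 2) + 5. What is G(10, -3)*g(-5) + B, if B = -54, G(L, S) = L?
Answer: -74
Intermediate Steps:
g(t) = 3 + t (g(t) = (-2 + t) + 5 = 3 + t)
G(10, -3)*g(-5) + B = 10*(3 - 5) - 54 = 10*(-2) - 54 = -20 - 54 = -74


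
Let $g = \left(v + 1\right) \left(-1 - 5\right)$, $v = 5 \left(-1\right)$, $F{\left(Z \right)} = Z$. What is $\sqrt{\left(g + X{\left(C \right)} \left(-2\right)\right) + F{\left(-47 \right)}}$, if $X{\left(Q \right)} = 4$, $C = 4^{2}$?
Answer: $i \sqrt{31} \approx 5.5678 i$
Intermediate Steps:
$C = 16$
$v = -5$
$g = 24$ ($g = \left(-5 + 1\right) \left(-1 - 5\right) = \left(-4\right) \left(-6\right) = 24$)
$\sqrt{\left(g + X{\left(C \right)} \left(-2\right)\right) + F{\left(-47 \right)}} = \sqrt{\left(24 + 4 \left(-2\right)\right) - 47} = \sqrt{\left(24 - 8\right) - 47} = \sqrt{16 - 47} = \sqrt{-31} = i \sqrt{31}$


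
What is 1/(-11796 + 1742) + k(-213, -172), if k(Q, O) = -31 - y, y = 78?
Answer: -1095887/10054 ≈ -109.00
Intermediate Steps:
k(Q, O) = -109 (k(Q, O) = -31 - 1*78 = -31 - 78 = -109)
1/(-11796 + 1742) + k(-213, -172) = 1/(-11796 + 1742) - 109 = 1/(-10054) - 109 = -1/10054 - 109 = -1095887/10054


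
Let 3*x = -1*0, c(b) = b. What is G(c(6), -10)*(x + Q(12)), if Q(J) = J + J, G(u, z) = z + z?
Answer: -480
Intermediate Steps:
G(u, z) = 2*z
x = 0 (x = (-1*0)/3 = (⅓)*0 = 0)
Q(J) = 2*J
G(c(6), -10)*(x + Q(12)) = (2*(-10))*(0 + 2*12) = -20*(0 + 24) = -20*24 = -480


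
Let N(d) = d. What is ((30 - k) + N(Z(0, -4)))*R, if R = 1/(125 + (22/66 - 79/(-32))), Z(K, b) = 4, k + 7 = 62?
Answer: -2016/12269 ≈ -0.16432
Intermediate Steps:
k = 55 (k = -7 + 62 = 55)
R = 96/12269 (R = 1/(125 + (22*(1/66) - 79*(-1/32))) = 1/(125 + (⅓ + 79/32)) = 1/(125 + 269/96) = 1/(12269/96) = 96/12269 ≈ 0.0078246)
((30 - k) + N(Z(0, -4)))*R = ((30 - 1*55) + 4)*(96/12269) = ((30 - 55) + 4)*(96/12269) = (-25 + 4)*(96/12269) = -21*96/12269 = -2016/12269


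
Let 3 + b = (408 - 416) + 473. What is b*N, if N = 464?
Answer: 214368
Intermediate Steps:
b = 462 (b = -3 + ((408 - 416) + 473) = -3 + (-8 + 473) = -3 + 465 = 462)
b*N = 462*464 = 214368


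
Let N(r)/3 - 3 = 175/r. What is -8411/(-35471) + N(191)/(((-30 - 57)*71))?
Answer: 3281253251/13949644699 ≈ 0.23522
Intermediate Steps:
N(r) = 9 + 525/r (N(r) = 9 + 3*(175/r) = 9 + 525/r)
-8411/(-35471) + N(191)/(((-30 - 57)*71)) = -8411/(-35471) + (9 + 525/191)/(((-30 - 57)*71)) = -8411*(-1/35471) + (9 + 525*(1/191))/((-87*71)) = 8411/35471 + (9 + 525/191)/(-6177) = 8411/35471 + (2244/191)*(-1/6177) = 8411/35471 - 748/393269 = 3281253251/13949644699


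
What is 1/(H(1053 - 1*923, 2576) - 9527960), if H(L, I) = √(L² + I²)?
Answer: -2381990/22695503777231 - √1663169/45391007554462 ≈ -1.0498e-7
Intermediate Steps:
H(L, I) = √(I² + L²)
1/(H(1053 - 1*923, 2576) - 9527960) = 1/(√(2576² + (1053 - 1*923)²) - 9527960) = 1/(√(6635776 + (1053 - 923)²) - 9527960) = 1/(√(6635776 + 130²) - 9527960) = 1/(√(6635776 + 16900) - 9527960) = 1/(√6652676 - 9527960) = 1/(2*√1663169 - 9527960) = 1/(-9527960 + 2*√1663169)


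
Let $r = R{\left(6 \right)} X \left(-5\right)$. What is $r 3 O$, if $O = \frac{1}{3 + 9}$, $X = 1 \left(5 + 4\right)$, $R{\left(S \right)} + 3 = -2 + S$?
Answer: $- \frac{45}{4} \approx -11.25$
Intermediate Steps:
$R{\left(S \right)} = -5 + S$ ($R{\left(S \right)} = -3 + \left(-2 + S\right) = -5 + S$)
$X = 9$ ($X = 1 \cdot 9 = 9$)
$O = \frac{1}{12} \approx 0.083333$
$r = -45$ ($r = \left(-5 + 6\right) 9 \left(-5\right) = 1 \cdot 9 \left(-5\right) = 9 \left(-5\right) = -45$)
$r 3 O = \left(-45\right) 3 \cdot \frac{1}{12} = \left(-135\right) \frac{1}{12} = - \frac{45}{4}$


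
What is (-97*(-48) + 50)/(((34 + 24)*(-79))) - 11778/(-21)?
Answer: 8977995/16037 ≈ 559.83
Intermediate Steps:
(-97*(-48) + 50)/(((34 + 24)*(-79))) - 11778/(-21) = (4656 + 50)/((58*(-79))) - 11778*(-1/21) = 4706/(-4582) + 3926/7 = 4706*(-1/4582) + 3926/7 = -2353/2291 + 3926/7 = 8977995/16037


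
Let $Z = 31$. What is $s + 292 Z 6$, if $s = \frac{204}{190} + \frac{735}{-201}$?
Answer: $\frac{345679439}{6365} \approx 54309.0$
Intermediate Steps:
$s = - \frac{16441}{6365}$ ($s = 204 \cdot \frac{1}{190} + 735 \left(- \frac{1}{201}\right) = \frac{102}{95} - \frac{245}{67} = - \frac{16441}{6365} \approx -2.583$)
$s + 292 Z 6 = - \frac{16441}{6365} + 292 \cdot 31 \cdot 6 = - \frac{16441}{6365} + 292 \cdot 186 = - \frac{16441}{6365} + 54312 = \frac{345679439}{6365}$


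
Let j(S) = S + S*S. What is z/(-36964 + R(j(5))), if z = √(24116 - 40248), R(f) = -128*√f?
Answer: -9241*I*√4033/170730722 + 16*I*√120990/85365361 ≈ -0.0033721*I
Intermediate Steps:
j(S) = S + S²
z = 2*I*√4033 (z = √(-16132) = 2*I*√4033 ≈ 127.01*I)
z/(-36964 + R(j(5))) = (2*I*√4033)/(-36964 - 128*√5*√(1 + 5)) = (2*I*√4033)/(-36964 - 128*√30) = 2*I*√4033/(-36964 - 128*√30)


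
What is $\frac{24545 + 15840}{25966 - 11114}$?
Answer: $\frac{40385}{14852} \approx 2.7192$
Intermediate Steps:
$\frac{24545 + 15840}{25966 - 11114} = \frac{40385}{14852}$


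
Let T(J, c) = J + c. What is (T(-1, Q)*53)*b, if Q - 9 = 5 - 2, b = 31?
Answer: 18073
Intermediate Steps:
Q = 12 (Q = 9 + (5 - 2) = 9 + 3 = 12)
(T(-1, Q)*53)*b = ((-1 + 12)*53)*31 = (11*53)*31 = 583*31 = 18073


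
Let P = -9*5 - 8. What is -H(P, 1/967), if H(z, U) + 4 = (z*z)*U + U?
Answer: 1058/967 ≈ 1.0941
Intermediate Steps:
P = -53 (P = -45 - 8 = -53)
H(z, U) = -4 + U + U*z² (H(z, U) = -4 + ((z*z)*U + U) = -4 + (z²*U + U) = -4 + (U*z² + U) = -4 + (U + U*z²) = -4 + U + U*z²)
-H(P, 1/967) = -(-4 + 1/967 + (-53)²/967) = -(-4 + 1/967 + (1/967)*2809) = -(-4 + 1/967 + 2809/967) = -1*(-1058/967) = 1058/967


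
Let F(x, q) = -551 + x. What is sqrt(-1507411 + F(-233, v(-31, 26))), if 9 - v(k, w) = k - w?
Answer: I*sqrt(1508195) ≈ 1228.1*I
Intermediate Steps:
v(k, w) = 9 + w - k (v(k, w) = 9 - (k - w) = 9 + (w - k) = 9 + w - k)
sqrt(-1507411 + F(-233, v(-31, 26))) = sqrt(-1507411 + (-551 - 233)) = sqrt(-1507411 - 784) = sqrt(-1508195) = I*sqrt(1508195)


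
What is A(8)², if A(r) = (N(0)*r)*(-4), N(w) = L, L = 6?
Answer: 36864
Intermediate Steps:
N(w) = 6
A(r) = -24*r (A(r) = (6*r)*(-4) = -24*r)
A(8)² = (-24*8)² = (-192)² = 36864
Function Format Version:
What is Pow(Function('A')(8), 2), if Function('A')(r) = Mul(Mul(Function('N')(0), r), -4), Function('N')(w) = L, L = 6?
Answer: 36864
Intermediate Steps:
Function('N')(w) = 6
Function('A')(r) = Mul(-24, r) (Function('A')(r) = Mul(Mul(6, r), -4) = Mul(-24, r))
Pow(Function('A')(8), 2) = Pow(Mul(-24, 8), 2) = Pow(-192, 2) = 36864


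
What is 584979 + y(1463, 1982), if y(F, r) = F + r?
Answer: 588424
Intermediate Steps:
584979 + y(1463, 1982) = 584979 + (1463 + 1982) = 584979 + 3445 = 588424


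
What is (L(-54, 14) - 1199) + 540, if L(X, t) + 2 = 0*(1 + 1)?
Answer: -661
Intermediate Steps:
L(X, t) = -2 (L(X, t) = -2 + 0*(1 + 1) = -2 + 0*2 = -2 + 0 = -2)
(L(-54, 14) - 1199) + 540 = (-2 - 1199) + 540 = -1201 + 540 = -661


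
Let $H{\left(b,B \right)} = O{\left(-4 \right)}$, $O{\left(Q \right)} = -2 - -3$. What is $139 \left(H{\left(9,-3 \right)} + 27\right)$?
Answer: $3892$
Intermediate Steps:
$O{\left(Q \right)} = 1$ ($O{\left(Q \right)} = -2 + 3 = 1$)
$H{\left(b,B \right)} = 1$
$139 \left(H{\left(9,-3 \right)} + 27\right) = 139 \left(1 + 27\right) = 139 \cdot 28 = 3892$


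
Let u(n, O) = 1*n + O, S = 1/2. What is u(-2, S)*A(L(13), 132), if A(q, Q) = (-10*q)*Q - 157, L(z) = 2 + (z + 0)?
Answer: 59871/2 ≈ 29936.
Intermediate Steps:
S = ½ ≈ 0.50000
u(n, O) = O + n (u(n, O) = n + O = O + n)
L(z) = 2 + z
A(q, Q) = -157 - 10*Q*q (A(q, Q) = -10*Q*q - 157 = -157 - 10*Q*q)
u(-2, S)*A(L(13), 132) = (½ - 2)*(-157 - 10*132*(2 + 13)) = -3*(-157 - 10*132*15)/2 = -3*(-157 - 19800)/2 = -3/2*(-19957) = 59871/2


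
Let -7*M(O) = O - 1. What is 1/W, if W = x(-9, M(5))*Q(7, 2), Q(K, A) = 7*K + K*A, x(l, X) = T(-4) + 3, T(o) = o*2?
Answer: -1/315 ≈ -0.0031746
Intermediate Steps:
M(O) = 1/7 - O/7 (M(O) = -(O - 1)/7 = -(-1 + O)/7 = 1/7 - O/7)
T(o) = 2*o
x(l, X) = -5 (x(l, X) = 2*(-4) + 3 = -8 + 3 = -5)
Q(K, A) = 7*K + A*K
W = -315 (W = -35*(7 + 2) = -35*9 = -5*63 = -315)
1/W = 1/(-315) = -1/315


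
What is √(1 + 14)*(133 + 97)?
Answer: 230*√15 ≈ 890.79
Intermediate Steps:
√(1 + 14)*(133 + 97) = √15*230 = 230*√15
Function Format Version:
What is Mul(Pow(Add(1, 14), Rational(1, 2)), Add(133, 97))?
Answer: Mul(230, Pow(15, Rational(1, 2))) ≈ 890.79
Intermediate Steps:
Mul(Pow(Add(1, 14), Rational(1, 2)), Add(133, 97)) = Mul(Pow(15, Rational(1, 2)), 230) = Mul(230, Pow(15, Rational(1, 2)))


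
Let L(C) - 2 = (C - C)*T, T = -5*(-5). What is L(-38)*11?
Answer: 22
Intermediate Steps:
T = 25
L(C) = 2 (L(C) = 2 + (C - C)*25 = 2 + 0*25 = 2 + 0 = 2)
L(-38)*11 = 2*11 = 22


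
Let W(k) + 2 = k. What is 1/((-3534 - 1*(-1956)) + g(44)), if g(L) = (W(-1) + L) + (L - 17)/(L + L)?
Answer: -88/135229 ≈ -0.00065075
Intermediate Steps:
W(k) = -2 + k
g(L) = -3 + L + (-17 + L)/(2*L) (g(L) = ((-2 - 1) + L) + (L - 17)/(L + L) = (-3 + L) + (-17 + L)/((2*L)) = (-3 + L) + (-17 + L)*(1/(2*L)) = (-3 + L) + (-17 + L)/(2*L) = -3 + L + (-17 + L)/(2*L))
1/((-3534 - 1*(-1956)) + g(44)) = 1/((-3534 - 1*(-1956)) + (-5/2 + 44 - 17/2/44)) = 1/((-3534 + 1956) + (-5/2 + 44 - 17/2*1/44)) = 1/(-1578 + (-5/2 + 44 - 17/88)) = 1/(-1578 + 3635/88) = 1/(-135229/88) = -88/135229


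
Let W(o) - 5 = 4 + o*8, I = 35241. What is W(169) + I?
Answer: 36602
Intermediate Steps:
W(o) = 9 + 8*o (W(o) = 5 + (4 + o*8) = 5 + (4 + 8*o) = 9 + 8*o)
W(169) + I = (9 + 8*169) + 35241 = (9 + 1352) + 35241 = 1361 + 35241 = 36602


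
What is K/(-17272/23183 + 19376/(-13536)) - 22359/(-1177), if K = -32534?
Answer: 751978618779999/50242275325 ≈ 14967.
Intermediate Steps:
K/(-17272/23183 + 19376/(-13536)) - 22359/(-1177) = -32534/(-17272/23183 + 19376/(-13536)) - 22359/(-1177) = -32534/(-17272*1/23183 + 19376*(-1/13536)) - 22359*(-1/1177) = -32534/(-17272/23183 - 1211/846) + 22359/1177 = -32534/(-42686725/19612818) + 22359/1177 = -32534*(-19612818/42686725) + 22359/1177 = 638083420812/42686725 + 22359/1177 = 751978618779999/50242275325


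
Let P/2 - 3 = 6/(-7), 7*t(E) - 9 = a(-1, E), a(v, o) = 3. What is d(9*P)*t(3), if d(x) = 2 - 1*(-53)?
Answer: 660/7 ≈ 94.286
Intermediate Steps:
t(E) = 12/7 (t(E) = 9/7 + (⅐)*3 = 9/7 + 3/7 = 12/7)
P = 30/7 (P = 6 + 2*(6/(-7)) = 6 + 2*(6*(-⅐)) = 6 + 2*(-6/7) = 6 - 12/7 = 30/7 ≈ 4.2857)
d(x) = 55 (d(x) = 2 + 53 = 55)
d(9*P)*t(3) = 55*(12/7) = 660/7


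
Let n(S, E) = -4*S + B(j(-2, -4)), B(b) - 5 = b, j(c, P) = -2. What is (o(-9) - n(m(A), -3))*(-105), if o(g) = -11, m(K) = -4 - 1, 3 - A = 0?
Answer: 3570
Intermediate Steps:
A = 3 (A = 3 - 1*0 = 3 + 0 = 3)
m(K) = -5
B(b) = 5 + b
n(S, E) = 3 - 4*S (n(S, E) = -4*S + (5 - 2) = -4*S + 3 = 3 - 4*S)
(o(-9) - n(m(A), -3))*(-105) = (-11 - (3 - 4*(-5)))*(-105) = (-11 - (3 + 20))*(-105) = (-11 - 1*23)*(-105) = (-11 - 23)*(-105) = -34*(-105) = 3570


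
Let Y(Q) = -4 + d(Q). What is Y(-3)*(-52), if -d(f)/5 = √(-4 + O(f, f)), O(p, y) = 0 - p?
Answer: 208 + 260*I ≈ 208.0 + 260.0*I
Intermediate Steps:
O(p, y) = -p
d(f) = -5*√(-4 - f)
Y(Q) = -4 - 5*√(-4 - Q)
Y(-3)*(-52) = (-4 - 5*√(-4 - 1*(-3)))*(-52) = (-4 - 5*√(-4 + 3))*(-52) = (-4 - 5*I)*(-52) = 208 + 260*I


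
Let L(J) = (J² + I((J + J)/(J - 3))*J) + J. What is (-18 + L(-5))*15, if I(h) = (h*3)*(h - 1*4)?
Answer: 12855/16 ≈ 803.44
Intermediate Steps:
I(h) = 3*h*(-4 + h) (I(h) = (3*h)*(h - 4) = (3*h)*(-4 + h) = 3*h*(-4 + h))
L(J) = J + J² + 6*J²*(-4 + 2*J/(-3 + J))/(-3 + J) (L(J) = (J² + (3*((J + J)/(J - 3))*(-4 + (J + J)/(J - 3)))*J) + J = (J² + (3*((2*J)/(-3 + J))*(-4 + (2*J)/(-3 + J)))*J) + J = (J² + (3*(2*J/(-3 + J))*(-4 + 2*J/(-3 + J)))*J) + J = (J² + (6*J*(-4 + 2*J/(-3 + J))/(-3 + J))*J) + J = (J² + 6*J²*(-4 + 2*J/(-3 + J))/(-3 + J)) + J = J + J² + 6*J²*(-4 + 2*J/(-3 + J))/(-3 + J))
(-18 + L(-5))*15 = (-18 - 5*((-3 - 5)²*(1 - 5) + 12*(-5)*(6 - 1*(-5)))/(-3 - 5)²)*15 = (-18 - 5*((-8)²*(-4) + 12*(-5)*(6 + 5))/(-8)²)*15 = (-18 - 5*1/64*(64*(-4) + 12*(-5)*11))*15 = (-18 - 5*1/64*(-256 - 660))*15 = (-18 - 5*1/64*(-916))*15 = (-18 + 1145/16)*15 = (857/16)*15 = 12855/16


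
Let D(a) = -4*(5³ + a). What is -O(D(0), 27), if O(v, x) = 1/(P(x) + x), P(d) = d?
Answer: -1/54 ≈ -0.018519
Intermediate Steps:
D(a) = -500 - 4*a (D(a) = -4*(125 + a) = -500 - 4*a)
O(v, x) = 1/(2*x) (O(v, x) = 1/(x + x) = 1/(2*x))
-O(D(0), 27) = -1/(2*27) = -1*1/54 = -1/54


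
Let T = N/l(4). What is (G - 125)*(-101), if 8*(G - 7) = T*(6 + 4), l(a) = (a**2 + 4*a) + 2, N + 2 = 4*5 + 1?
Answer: 1611253/136 ≈ 11847.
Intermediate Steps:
N = 19 (N = -2 + (4*5 + 1) = -2 + (20 + 1) = -2 + 21 = 19)
l(a) = 2 + a**2 + 4*a
T = 19/34 (T = 19/(2 + 4**2 + 4*4) = 19/(2 + 16 + 16) = 19/34 ≈ 0.55882)
G = 1047/136 (G = 7 + (19*(6 + 4)/34)/8 = 7 + ((19/34)*10)/8 = 7 + (1/8)*(95/17) = 7 + 95/136 = 1047/136 ≈ 7.6985)
(G - 125)*(-101) = (1047/136 - 125)*(-101) = -15953/136*(-101) = 1611253/136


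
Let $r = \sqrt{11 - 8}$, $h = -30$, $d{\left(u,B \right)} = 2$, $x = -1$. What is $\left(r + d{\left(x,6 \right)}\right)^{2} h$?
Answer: $-210 - 120 \sqrt{3} \approx -417.85$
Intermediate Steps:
$r = \sqrt{3} \approx 1.732$
$\left(r + d{\left(x,6 \right)}\right)^{2} h = \left(\sqrt{3} + 2\right)^{2} \left(-30\right) = \left(2 + \sqrt{3}\right)^{2} \left(-30\right) = - 30 \left(2 + \sqrt{3}\right)^{2}$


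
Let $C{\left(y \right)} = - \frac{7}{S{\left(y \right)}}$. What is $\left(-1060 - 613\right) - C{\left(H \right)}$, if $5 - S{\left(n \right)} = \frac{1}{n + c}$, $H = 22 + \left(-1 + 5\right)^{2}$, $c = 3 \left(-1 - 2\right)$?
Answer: $- \frac{240709}{144} \approx -1671.6$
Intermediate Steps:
$c = -9$ ($c = 3 \left(-3\right) = -9$)
$H = 38$ ($H = 22 + 4^{2} = 22 + 16 = 38$)
$S{\left(n \right)} = 5 - \frac{1}{-9 + n}$ ($S{\left(n \right)} = 5 - \frac{1}{n - 9} = 5 - \frac{1}{-9 + n}$)
$C{\left(y \right)} = - \frac{7 \left(-9 + y\right)}{-46 + 5 y}$ ($C{\left(y \right)} = - \frac{7}{\frac{1}{-9 + y} \left(-46 + 5 y\right)} = - 7 \frac{-9 + y}{-46 + 5 y} = - \frac{7 \left(-9 + y\right)}{-46 + 5 y}$)
$\left(-1060 - 613\right) - C{\left(H \right)} = \left(-1060 - 613\right) - \frac{7 \left(9 - 38\right)}{-46 + 5 \cdot 38} = \left(-1060 - 613\right) - \frac{7 \left(9 - 38\right)}{-46 + 190} = -1673 - 7 \cdot \frac{1}{144} \left(-29\right) = -1673 - - \frac{203}{144} = -1673 + \frac{203}{144} = - \frac{240709}{144}$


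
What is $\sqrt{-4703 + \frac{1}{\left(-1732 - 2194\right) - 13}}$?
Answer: $\frac{i \sqrt{72970439802}}{3939} \approx 68.578 i$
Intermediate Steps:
$\sqrt{-4703 + \frac{1}{\left(-1732 - 2194\right) - 13}} = \sqrt{-4703 + \frac{1}{-3926 - 13}} = \sqrt{-4703 + \frac{1}{-3939}} = \sqrt{-4703 - \frac{1}{3939}} = \sqrt{- \frac{18525118}{3939}} = \frac{i \sqrt{72970439802}}{3939}$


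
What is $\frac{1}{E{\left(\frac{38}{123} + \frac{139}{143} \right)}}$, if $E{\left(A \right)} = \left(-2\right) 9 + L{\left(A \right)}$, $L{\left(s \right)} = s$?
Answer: $- \frac{17589}{294071} \approx -0.059812$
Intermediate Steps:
$E{\left(A \right)} = -18 + A$ ($E{\left(A \right)} = \left(-2\right) 9 + A = -18 + A$)
$\frac{1}{E{\left(\frac{38}{123} + \frac{139}{143} \right)}} = \frac{1}{-18 + \left(\frac{38}{123} + \frac{139}{143}\right)} = \frac{1}{-18 + \frac{22531}{17589}} = \frac{1}{- \frac{294071}{17589}} = - \frac{17589}{294071}$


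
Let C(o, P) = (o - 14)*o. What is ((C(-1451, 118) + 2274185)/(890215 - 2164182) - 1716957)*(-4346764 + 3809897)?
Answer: 1174316546939846573/1273967 ≈ 9.2178e+11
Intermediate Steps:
C(o, P) = o*(-14 + o) (C(o, P) = (-14 + o)*o = o*(-14 + o))
((C(-1451, 118) + 2274185)/(890215 - 2164182) - 1716957)*(-4346764 + 3809897) = ((-1451*(-14 - 1451) + 2274185)/(890215 - 2164182) - 1716957)*(-4346764 + 3809897) = ((-1451*(-1465) + 2274185)/(-1273967) - 1716957)*(-536867) = ((2125715 + 2274185)*(-1/1273967) - 1716957)*(-536867) = (4399900*(-1/1273967) - 1716957)*(-536867) = (-4399900/1273967 - 1716957)*(-536867) = -2187350958319/1273967*(-536867) = 1174316546939846573/1273967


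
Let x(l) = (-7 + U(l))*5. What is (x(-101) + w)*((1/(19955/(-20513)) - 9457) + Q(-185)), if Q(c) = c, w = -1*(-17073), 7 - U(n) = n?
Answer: -3382475179094/19955 ≈ -1.6951e+8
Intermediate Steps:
U(n) = 7 - n
w = 17073
x(l) = -5*l (x(l) = (-7 + (7 - l))*5 = -l*5 = -5*l)
(x(-101) + w)*((1/(19955/(-20513)) - 9457) + Q(-185)) = (-5*(-101) + 17073)*((1/(19955/(-20513)) - 9457) - 185) = (505 + 17073)*((1/(19955*(-1/20513)) - 9457) - 185) = 17578*((1/(-19955/20513) - 9457) - 185) = 17578*((-20513/19955 - 9457) - 185) = 17578*(-188734948/19955 - 185) = 17578*(-192426623/19955) = -3382475179094/19955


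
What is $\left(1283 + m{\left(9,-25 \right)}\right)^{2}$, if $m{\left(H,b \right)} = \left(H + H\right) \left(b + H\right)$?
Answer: $990025$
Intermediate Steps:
$m{\left(H,b \right)} = 2 H \left(H + b\right)$
$\left(1283 + m{\left(9,-25 \right)}\right)^{2} = \left(1283 + 2 \cdot 9 \left(9 - 25\right)\right)^{2} = \left(1283 + 2 \cdot 9 \left(-16\right)\right)^{2} = \left(1283 - 288\right)^{2} = 995^{2} = 990025$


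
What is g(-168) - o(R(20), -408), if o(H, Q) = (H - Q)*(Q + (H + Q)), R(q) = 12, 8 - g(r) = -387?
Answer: 338075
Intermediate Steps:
g(r) = 395 (g(r) = 8 - 1*(-387) = 8 + 387 = 395)
o(H, Q) = (H - Q)*(H + 2*Q)
g(-168) - o(R(20), -408) = 395 - (12**2 - 2*(-408)**2 + 12*(-408)) = 395 - (144 - 2*166464 - 4896) = 395 - (144 - 332928 - 4896) = 395 - 1*(-337680) = 395 + 337680 = 338075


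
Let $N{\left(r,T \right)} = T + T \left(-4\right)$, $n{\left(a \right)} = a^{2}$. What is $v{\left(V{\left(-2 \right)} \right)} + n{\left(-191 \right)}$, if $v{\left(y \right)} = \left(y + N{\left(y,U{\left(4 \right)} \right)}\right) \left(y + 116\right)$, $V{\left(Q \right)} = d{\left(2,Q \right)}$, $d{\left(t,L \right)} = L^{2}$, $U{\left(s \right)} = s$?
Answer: $35521$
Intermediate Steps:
$V{\left(Q \right)} = Q^{2}$
$N{\left(r,T \right)} = - 3 T$ ($N{\left(r,T \right)} = T - 4 T = - 3 T$)
$v{\left(y \right)} = \left(-12 + y\right) \left(116 + y\right)$ ($v{\left(y \right)} = \left(y - 12\right) \left(y + 116\right) = \left(y - 12\right) \left(116 + y\right) = \left(-12 + y\right) \left(116 + y\right)$)
$v{\left(V{\left(-2 \right)} \right)} + n{\left(-191 \right)} = \left(-1392 + \left(\left(-2\right)^{2}\right)^{2} + 104 \left(-2\right)^{2}\right) + \left(-191\right)^{2} = \left(-1392 + 4^{2} + 104 \cdot 4\right) + 36481 = \left(-1392 + 16 + 416\right) + 36481 = -960 + 36481 = 35521$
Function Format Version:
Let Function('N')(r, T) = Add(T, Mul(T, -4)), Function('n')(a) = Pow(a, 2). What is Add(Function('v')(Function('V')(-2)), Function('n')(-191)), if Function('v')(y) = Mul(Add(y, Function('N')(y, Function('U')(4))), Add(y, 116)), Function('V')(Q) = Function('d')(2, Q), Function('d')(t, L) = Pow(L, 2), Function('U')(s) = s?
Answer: 35521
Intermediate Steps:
Function('V')(Q) = Pow(Q, 2)
Function('N')(r, T) = Mul(-3, T) (Function('N')(r, T) = Add(T, Mul(-4, T)) = Mul(-3, T))
Function('v')(y) = Mul(Add(-12, y), Add(116, y)) (Function('v')(y) = Mul(Add(y, Mul(-3, 4)), Add(y, 116)) = Mul(Add(y, -12), Add(116, y)) = Mul(Add(-12, y), Add(116, y)))
Add(Function('v')(Function('V')(-2)), Function('n')(-191)) = Add(Add(-1392, Pow(Pow(-2, 2), 2), Mul(104, Pow(-2, 2))), Pow(-191, 2)) = Add(Add(-1392, Pow(4, 2), Mul(104, 4)), 36481) = Add(Add(-1392, 16, 416), 36481) = Add(-960, 36481) = 35521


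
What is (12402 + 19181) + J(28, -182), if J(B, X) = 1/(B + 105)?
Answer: 4200540/133 ≈ 31583.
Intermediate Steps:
J(B, X) = 1/(105 + B)
(12402 + 19181) + J(28, -182) = (12402 + 19181) + 1/(105 + 28) = 31583 + 1/133 = 4200540/133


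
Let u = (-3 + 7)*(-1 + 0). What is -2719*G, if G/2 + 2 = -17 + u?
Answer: 125074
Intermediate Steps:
u = -4 (u = 4*(-1) = -4)
G = -46 (G = -4 + 2*(-17 - 4) = -4 + 2*(-21) = -4 - 42 = -46)
-2719*G = -2719*(-46) = 125074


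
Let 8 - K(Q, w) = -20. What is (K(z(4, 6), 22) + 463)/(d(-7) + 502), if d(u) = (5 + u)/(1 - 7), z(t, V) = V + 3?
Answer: 1473/1507 ≈ 0.97744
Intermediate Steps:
z(t, V) = 3 + V
K(Q, w) = 28 (K(Q, w) = 8 - 1*(-20) = 8 + 20 = 28)
d(u) = -⅚ - u/6 (d(u) = (5 + u)/(-6) = (5 + u)*(-⅙) = -⅚ - u/6)
(K(z(4, 6), 22) + 463)/(d(-7) + 502) = (28 + 463)/((-⅚ - ⅙*(-7)) + 502) = 491/((-⅚ + 7/6) + 502) = 491/(⅓ + 502) = 491/(1507/3) = 491*(3/1507) = 1473/1507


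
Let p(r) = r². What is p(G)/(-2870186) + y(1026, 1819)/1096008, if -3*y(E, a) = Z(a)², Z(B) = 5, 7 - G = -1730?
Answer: -4960297919353/4718620226232 ≈ -1.0512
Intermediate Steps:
G = 1737 (G = 7 - 1*(-1730) = 7 + 1730 = 1737)
y(E, a) = -25/3 (y(E, a) = -⅓*5² = -⅓*25 = -25/3)
p(G)/(-2870186) + y(1026, 1819)/1096008 = 1737²/(-2870186) - 25/3/1096008 = 3017169*(-1/2870186) - 25/3*1/1096008 = -3017169/2870186 - 25/3288024 = -4960297919353/4718620226232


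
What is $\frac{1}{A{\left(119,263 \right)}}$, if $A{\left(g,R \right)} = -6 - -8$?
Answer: $\frac{1}{2} \approx 0.5$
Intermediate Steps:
$A{\left(g,R \right)} = 2$ ($A{\left(g,R \right)} = -6 + 8 = 2$)
$\frac{1}{A{\left(119,263 \right)}} = \frac{1}{2}$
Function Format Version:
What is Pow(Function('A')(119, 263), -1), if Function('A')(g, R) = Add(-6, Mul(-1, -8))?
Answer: Rational(1, 2) ≈ 0.50000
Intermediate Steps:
Function('A')(g, R) = 2 (Function('A')(g, R) = Add(-6, 8) = 2)
Pow(Function('A')(119, 263), -1) = Pow(2, -1) = Rational(1, 2)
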